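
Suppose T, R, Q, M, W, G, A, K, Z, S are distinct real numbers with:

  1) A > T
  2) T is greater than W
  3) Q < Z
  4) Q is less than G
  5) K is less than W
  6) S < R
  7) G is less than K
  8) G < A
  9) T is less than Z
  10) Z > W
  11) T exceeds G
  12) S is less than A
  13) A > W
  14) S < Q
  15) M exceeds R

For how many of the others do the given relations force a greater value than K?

4

From K the given relations immediately reach W.
From those, T, Z, A — 4 in total.
No other element is forced above K by the given relations, so the count is 4.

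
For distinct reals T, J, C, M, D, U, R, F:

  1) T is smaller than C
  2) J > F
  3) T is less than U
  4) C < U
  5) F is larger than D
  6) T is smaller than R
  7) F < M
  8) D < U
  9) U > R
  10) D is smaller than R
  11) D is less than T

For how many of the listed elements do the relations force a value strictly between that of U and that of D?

3

The relations place D below U. An element lies strictly between them when it is forced above D and also forced below U.
Above D: {T, F, C, J, R, M}. Below U: {T, C, R}.
Intersection: {T, C, R} — 3.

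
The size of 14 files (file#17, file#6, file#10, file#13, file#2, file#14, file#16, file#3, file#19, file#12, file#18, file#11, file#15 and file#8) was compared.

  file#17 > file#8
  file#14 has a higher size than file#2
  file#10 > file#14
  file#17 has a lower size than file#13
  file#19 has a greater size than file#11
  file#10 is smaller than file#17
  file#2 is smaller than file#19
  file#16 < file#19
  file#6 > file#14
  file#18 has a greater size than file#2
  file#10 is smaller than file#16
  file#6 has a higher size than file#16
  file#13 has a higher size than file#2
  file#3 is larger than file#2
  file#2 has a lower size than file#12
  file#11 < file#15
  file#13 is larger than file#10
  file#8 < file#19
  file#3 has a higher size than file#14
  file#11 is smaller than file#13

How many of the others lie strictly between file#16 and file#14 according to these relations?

1

Chaining upward from file#14 reaches: file#10, file#17, file#3, file#6, file#13, file#19.
Chaining downward from file#16 reaches: file#2, file#10.
Strictly between file#14 and file#16 are those in both lists: file#10 — 1 element.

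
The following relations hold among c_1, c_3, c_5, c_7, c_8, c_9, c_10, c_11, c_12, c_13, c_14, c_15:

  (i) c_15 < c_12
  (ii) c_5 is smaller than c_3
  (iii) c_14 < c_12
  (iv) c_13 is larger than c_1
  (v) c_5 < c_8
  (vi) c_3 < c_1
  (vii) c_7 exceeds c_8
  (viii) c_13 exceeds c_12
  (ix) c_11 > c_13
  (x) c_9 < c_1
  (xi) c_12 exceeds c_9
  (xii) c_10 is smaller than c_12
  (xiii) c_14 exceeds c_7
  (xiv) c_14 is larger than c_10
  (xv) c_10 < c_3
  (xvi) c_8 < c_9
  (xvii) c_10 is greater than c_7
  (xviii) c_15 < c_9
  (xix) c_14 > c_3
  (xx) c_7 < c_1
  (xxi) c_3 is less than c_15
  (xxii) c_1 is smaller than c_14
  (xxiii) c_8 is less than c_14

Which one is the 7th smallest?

c_9

Chaining the given pairs: c_5 < c_8 < c_7 < c_10 < c_3 < c_15 < c_9 < c_1 < c_14 < c_12 < c_13 < c_11.
The 7th smallest is c_9.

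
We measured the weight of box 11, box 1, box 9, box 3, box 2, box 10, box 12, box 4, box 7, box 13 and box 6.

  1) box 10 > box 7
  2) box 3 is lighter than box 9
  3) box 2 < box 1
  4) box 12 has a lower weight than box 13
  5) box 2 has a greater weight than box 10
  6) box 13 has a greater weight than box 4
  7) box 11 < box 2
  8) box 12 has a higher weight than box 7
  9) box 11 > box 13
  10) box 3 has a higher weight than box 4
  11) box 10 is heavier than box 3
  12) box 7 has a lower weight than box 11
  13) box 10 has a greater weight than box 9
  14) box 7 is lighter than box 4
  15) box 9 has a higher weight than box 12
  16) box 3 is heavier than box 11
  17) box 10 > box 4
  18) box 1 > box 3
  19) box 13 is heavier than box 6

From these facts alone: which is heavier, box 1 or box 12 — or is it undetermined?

Link the given pairs in sequence: box 12 < box 13; box 13 < box 11; box 11 < box 3; box 3 < box 9; box 9 < box 10; box 10 < box 2; box 2 < box 1.
Chaining these gives box 12 < box 13 < box 11 < box 3 < box 9 < box 10 < box 2 < box 1.
So box 1 is heavier.

box 1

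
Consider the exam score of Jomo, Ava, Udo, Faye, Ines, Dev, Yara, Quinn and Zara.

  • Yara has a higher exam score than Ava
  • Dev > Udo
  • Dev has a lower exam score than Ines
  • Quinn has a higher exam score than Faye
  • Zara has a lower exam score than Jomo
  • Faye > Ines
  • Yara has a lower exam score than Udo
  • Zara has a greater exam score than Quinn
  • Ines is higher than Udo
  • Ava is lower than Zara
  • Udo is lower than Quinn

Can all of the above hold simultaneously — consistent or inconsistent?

consistent

Every relation is compatible with Ava < Yara < Udo < Dev < Ines < Faye < Quinn < Zara < Jomo; the set is consistent.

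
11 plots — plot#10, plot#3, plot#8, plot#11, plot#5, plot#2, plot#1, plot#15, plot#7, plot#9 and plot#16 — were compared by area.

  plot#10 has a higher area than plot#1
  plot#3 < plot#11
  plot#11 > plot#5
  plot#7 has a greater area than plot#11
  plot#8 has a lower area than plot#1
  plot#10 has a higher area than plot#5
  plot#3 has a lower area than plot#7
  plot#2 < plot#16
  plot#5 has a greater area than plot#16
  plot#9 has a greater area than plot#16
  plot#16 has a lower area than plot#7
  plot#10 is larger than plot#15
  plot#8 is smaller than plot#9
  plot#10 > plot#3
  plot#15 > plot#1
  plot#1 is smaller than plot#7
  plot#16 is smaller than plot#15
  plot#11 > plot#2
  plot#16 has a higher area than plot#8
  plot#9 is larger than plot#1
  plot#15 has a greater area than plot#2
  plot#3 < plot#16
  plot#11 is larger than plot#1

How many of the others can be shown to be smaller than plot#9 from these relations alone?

From plot#9 the given relations immediately reach plot#8, plot#1, plot#16.
From those, plot#2, plot#3 — 5 in total.
Nothing else is reachable below plot#9; 5 in all.

5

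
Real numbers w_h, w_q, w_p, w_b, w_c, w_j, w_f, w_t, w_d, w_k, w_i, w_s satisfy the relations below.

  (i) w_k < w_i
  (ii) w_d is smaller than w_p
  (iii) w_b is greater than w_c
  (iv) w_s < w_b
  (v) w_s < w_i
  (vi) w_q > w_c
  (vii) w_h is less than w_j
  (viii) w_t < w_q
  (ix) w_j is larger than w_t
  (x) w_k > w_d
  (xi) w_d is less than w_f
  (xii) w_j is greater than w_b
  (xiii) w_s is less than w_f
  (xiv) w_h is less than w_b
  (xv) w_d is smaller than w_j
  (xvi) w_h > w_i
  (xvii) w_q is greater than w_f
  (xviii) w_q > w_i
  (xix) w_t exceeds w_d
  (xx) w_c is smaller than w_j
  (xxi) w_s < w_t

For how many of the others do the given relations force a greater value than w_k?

5

From w_k the given relations immediately reach w_i.
From those, w_q, w_h — 3 in total.
From those, w_b, w_j — 5 in total.
Nothing else is reachable above w_k; 5 in all.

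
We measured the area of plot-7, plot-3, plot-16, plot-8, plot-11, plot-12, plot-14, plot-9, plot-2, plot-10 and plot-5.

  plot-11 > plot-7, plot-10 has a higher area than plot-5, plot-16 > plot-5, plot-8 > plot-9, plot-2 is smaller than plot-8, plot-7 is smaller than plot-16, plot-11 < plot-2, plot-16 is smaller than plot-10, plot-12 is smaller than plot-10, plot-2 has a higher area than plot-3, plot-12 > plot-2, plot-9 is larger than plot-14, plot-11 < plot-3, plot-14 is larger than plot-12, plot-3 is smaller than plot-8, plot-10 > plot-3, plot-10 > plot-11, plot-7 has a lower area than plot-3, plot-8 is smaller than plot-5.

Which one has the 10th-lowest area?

plot-16

The consecutive relations fix a unique order: plot-7 < plot-11 < plot-3 < plot-2 < plot-12 < plot-14 < plot-9 < plot-8 < plot-5 < plot-16 < plot-10.
Counting 10 from the smallest end gives plot-16.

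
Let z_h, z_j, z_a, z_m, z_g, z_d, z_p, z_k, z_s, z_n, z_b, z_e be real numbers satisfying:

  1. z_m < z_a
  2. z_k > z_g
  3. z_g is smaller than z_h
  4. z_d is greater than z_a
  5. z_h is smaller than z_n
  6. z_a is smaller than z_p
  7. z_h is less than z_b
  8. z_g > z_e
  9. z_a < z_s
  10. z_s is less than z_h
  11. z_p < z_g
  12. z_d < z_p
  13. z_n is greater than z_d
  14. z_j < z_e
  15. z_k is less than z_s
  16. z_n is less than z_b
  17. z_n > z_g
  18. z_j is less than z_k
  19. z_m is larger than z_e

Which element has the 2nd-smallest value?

The consecutive relations fix a unique order: z_j < z_e < z_m < z_a < z_d < z_p < z_g < z_k < z_s < z_h < z_n < z_b.
The 2nd smallest is z_e.

z_e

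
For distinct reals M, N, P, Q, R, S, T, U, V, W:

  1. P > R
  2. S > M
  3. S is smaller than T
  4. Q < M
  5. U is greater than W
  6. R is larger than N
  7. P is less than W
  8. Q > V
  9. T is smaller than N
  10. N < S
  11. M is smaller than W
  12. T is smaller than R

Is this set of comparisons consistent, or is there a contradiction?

inconsistent

Chaining the given relations yields S < T < N, so S < N. But one relation states N < S. These cannot both hold.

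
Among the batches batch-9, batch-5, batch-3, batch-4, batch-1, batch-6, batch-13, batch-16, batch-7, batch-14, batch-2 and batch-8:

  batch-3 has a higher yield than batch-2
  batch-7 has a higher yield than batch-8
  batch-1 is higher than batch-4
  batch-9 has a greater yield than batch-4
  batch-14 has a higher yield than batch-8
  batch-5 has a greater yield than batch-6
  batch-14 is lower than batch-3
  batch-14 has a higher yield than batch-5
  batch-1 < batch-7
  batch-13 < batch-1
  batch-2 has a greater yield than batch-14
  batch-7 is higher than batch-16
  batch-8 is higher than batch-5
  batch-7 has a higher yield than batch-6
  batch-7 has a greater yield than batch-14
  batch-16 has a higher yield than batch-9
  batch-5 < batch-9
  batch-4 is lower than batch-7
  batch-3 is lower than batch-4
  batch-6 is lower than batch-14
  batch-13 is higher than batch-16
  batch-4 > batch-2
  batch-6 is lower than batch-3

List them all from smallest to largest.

The consecutive links are each given: batch-6 < batch-5; batch-5 < batch-8; batch-8 < batch-14; batch-14 < batch-2; batch-2 < batch-3; batch-3 < batch-4; batch-4 < batch-9; batch-9 < batch-16; batch-16 < batch-13; batch-13 < batch-1; batch-1 < batch-7.

batch-6 < batch-5 < batch-8 < batch-14 < batch-2 < batch-3 < batch-4 < batch-9 < batch-16 < batch-13 < batch-1 < batch-7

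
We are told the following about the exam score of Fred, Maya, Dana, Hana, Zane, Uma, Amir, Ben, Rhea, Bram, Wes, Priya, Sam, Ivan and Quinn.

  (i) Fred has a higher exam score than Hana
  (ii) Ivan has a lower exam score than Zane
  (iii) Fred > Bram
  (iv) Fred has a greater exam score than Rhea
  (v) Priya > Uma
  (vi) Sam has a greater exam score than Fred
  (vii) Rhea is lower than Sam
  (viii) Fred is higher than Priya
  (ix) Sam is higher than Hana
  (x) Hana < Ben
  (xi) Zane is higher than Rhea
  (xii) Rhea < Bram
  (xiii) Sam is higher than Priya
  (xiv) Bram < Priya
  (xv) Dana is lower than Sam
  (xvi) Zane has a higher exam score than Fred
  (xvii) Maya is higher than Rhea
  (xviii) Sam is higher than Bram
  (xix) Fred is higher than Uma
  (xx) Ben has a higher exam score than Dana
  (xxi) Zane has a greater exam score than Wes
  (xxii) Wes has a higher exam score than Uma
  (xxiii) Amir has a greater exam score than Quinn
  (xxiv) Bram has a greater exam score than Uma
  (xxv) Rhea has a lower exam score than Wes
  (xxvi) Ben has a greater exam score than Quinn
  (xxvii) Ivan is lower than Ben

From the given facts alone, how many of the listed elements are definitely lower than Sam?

Directly below Sam: Dana, Rhea, Bram, Hana, Priya, Fred.
One step further: Uma (7 so far).
No other element is forced below Sam by the given relations, so the count is 7.

7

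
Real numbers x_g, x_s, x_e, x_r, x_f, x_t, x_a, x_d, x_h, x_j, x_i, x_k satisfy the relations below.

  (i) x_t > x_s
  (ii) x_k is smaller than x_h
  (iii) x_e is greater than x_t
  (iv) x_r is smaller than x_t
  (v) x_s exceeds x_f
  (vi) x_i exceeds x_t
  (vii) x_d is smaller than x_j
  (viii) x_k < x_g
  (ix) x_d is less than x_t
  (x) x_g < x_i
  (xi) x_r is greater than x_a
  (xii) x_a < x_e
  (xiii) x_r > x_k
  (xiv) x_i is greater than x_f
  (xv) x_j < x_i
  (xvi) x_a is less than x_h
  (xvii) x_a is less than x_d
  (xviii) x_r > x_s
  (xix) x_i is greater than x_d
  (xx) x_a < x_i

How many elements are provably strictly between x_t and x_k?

Chaining upward from x_k reaches: x_g, x_r, x_i, x_e, x_h.
Chaining downward from x_t reaches: x_a, x_f, x_d, x_s, x_r.
Strictly between x_k and x_t are those in both lists: x_r — 1 element.

1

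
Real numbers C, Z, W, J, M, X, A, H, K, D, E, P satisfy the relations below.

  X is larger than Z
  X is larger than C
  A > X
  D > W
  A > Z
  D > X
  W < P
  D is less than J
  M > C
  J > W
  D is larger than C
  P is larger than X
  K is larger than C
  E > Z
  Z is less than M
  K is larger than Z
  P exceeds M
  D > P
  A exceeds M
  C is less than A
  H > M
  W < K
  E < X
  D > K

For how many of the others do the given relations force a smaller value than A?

The elements the relations force below A are Z, E, C, X, M — no chain reaches any other.
That is 5.

5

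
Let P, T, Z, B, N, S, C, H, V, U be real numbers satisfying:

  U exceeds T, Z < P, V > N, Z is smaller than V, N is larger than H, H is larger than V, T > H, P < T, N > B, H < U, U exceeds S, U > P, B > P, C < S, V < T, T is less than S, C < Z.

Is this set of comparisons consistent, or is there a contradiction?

We have H < N stated directly, yet also N < V < H by chaining the others — so N < H. Contradiction.

inconsistent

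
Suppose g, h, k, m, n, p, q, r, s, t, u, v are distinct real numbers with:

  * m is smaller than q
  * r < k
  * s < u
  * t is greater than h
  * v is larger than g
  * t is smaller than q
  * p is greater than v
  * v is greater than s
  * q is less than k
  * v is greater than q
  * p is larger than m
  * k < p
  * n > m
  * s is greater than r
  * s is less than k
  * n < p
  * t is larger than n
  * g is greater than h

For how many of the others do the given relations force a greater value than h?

6

From h the given relations immediately reach t, g.
From those, q, v — 4 in total.
From those, k, p — 6 in total.
Nothing else is reachable above h; 6 in all.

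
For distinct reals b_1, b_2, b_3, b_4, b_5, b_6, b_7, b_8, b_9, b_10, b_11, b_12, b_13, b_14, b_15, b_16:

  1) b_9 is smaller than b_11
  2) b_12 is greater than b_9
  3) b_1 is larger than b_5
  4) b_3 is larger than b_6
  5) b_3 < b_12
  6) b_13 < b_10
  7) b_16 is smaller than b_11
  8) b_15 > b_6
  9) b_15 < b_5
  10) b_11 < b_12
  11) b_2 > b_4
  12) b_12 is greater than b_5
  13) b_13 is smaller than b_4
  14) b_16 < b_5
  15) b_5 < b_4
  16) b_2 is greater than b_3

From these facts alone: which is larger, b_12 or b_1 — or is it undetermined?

undetermined

Following every chain through b_1: below b_1 we get b_6, b_16, b_15, b_5.
b_12 is not reached, and no chain runs the other way from b_12 to b_1.
So the given relations leave the order of b_1 and b_12 undetermined.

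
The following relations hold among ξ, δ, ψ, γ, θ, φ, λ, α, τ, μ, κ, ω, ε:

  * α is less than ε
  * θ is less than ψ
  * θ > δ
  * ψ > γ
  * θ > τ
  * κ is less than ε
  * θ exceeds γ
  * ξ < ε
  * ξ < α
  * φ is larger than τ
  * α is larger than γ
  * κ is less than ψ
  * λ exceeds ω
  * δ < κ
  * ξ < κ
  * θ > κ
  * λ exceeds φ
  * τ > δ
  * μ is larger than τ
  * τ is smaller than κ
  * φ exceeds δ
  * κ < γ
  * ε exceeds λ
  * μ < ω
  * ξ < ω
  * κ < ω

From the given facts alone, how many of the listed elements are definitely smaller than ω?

Directly below ω: μ, ξ, κ.
One step further: δ, τ (5 so far).
No other element is forced below ω by the given relations, so the count is 5.

5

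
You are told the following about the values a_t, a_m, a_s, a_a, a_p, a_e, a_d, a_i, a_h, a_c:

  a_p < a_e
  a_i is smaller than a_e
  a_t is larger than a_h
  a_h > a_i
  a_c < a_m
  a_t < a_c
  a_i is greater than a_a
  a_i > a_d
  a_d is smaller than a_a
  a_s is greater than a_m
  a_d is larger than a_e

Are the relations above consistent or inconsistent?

We have a_i < a_e stated directly, yet also a_e < a_d < a_a < a_i by chaining the others — so a_e < a_i. Contradiction.

inconsistent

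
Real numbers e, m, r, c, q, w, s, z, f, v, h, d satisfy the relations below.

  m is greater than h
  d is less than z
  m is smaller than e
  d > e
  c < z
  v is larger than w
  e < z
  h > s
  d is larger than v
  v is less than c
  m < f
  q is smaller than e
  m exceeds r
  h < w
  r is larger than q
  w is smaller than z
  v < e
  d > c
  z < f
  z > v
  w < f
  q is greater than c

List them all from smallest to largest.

s < h < w < v < c < q < r < m < e < d < z < f

Nothing is placed below s, so it is least; from there s < h; h < w; w < v; v < c; c < q; q < r; r < m; m < e; e < d; d < z; z < f, each given directly.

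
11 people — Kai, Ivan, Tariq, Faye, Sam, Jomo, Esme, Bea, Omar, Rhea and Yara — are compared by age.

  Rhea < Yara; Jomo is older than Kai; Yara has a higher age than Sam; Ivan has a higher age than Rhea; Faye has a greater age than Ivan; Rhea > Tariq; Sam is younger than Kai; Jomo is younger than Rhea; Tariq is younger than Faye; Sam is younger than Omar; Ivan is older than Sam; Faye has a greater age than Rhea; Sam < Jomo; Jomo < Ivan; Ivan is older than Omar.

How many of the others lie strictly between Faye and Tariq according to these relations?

2

Chaining upward from Tariq reaches: Rhea, Ivan, Yara.
Chaining downward from Faye reaches: Sam, Kai, Omar, Jomo, Rhea, Ivan.
Strictly between Tariq and Faye are those in both lists: Rhea, Ivan — 2 elements.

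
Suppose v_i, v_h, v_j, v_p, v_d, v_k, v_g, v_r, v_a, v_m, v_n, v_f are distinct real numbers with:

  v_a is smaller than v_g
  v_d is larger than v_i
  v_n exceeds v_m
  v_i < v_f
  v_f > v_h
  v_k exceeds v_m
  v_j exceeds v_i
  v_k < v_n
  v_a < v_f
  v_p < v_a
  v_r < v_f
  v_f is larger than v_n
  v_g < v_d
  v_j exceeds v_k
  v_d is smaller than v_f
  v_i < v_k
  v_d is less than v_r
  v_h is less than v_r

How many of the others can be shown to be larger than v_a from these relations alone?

Directly above v_a: v_g, v_f.
One step further: v_d (3 so far).
One step further: v_r (4 so far).
Nothing else is reachable above v_a; 4 in all.

4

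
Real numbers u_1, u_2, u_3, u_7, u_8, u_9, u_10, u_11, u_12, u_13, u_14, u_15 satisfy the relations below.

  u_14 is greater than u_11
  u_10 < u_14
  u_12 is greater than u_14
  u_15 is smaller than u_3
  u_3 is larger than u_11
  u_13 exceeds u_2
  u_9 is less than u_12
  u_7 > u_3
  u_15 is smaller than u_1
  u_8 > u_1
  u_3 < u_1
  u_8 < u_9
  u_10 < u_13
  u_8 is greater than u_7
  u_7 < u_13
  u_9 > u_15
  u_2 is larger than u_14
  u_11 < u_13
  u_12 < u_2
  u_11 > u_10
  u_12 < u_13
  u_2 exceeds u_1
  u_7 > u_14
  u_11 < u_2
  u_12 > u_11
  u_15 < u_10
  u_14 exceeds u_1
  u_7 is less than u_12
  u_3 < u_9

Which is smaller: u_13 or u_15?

Chaining the given relations: u_15 < u_10 < u_11 < u_3 < u_1 < u_14 < u_7 < u_8 < u_9 < u_12 < u_2 < u_13.
So u_15 < u_13; u_15 is the smaller of the two.

u_15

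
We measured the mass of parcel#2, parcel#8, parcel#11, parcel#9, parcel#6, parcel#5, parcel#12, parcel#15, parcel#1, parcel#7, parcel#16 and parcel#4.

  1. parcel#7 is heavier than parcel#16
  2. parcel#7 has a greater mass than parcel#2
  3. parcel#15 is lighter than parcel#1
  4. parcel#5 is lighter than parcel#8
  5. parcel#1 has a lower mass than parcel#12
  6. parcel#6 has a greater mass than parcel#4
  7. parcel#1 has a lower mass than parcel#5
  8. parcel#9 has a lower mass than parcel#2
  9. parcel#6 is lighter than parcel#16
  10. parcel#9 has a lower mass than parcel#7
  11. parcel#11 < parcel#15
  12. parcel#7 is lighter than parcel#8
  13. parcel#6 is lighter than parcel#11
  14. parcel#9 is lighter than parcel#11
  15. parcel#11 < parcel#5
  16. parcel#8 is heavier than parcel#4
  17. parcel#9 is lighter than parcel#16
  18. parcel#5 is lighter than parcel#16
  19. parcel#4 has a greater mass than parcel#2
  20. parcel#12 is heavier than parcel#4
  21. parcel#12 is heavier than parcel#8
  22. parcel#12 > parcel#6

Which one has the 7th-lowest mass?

parcel#1

Piecing the relations together gives one ordering: parcel#9 < parcel#2 < parcel#4 < parcel#6 < parcel#11 < parcel#15 < parcel#1 < parcel#5 < parcel#16 < parcel#7 < parcel#8 < parcel#12.
Counting 7 from the smallest end gives parcel#1.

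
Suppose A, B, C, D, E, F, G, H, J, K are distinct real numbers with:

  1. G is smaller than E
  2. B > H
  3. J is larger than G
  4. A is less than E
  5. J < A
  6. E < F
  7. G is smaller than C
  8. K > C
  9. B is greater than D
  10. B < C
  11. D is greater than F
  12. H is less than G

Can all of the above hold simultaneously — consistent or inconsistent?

consistent

Every relation is compatible with H < G < J < A < E < F < D < B < C < K; the set is consistent.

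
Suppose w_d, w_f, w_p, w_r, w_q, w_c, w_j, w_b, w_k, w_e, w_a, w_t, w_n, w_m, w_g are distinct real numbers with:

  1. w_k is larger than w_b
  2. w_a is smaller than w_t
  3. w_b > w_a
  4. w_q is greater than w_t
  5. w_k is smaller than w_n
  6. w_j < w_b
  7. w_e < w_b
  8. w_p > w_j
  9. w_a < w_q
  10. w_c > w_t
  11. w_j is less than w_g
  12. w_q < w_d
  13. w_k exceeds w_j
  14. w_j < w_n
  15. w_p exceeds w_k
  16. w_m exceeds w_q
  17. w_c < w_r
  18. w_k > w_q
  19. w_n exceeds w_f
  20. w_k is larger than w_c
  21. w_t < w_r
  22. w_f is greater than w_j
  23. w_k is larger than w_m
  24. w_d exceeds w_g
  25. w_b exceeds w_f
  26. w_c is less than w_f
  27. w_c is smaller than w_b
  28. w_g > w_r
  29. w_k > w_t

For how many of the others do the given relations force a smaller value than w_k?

9

The elements the relations force below w_k are w_a, w_t, w_j, w_q, w_c, w_e, w_f, w_b, w_m — no chain reaches any other.
That is 9.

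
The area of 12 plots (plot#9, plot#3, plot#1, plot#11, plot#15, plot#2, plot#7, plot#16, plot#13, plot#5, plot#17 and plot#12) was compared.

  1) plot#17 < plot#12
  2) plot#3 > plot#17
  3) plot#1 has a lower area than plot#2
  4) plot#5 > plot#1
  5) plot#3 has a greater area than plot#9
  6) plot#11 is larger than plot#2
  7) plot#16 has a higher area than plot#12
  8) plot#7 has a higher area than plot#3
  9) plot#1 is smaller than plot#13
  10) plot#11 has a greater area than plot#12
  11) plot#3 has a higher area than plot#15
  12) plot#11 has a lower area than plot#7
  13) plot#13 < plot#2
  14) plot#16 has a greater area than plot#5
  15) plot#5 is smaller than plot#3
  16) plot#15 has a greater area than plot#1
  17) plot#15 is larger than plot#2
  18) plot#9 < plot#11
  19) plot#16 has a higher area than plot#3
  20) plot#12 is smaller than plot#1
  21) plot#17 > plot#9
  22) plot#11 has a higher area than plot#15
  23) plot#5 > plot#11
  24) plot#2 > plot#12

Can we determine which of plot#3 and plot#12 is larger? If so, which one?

plot#3

Following the relations from plot#12: plot#12 < plot#1 < plot#13 < plot#2 < plot#15 < plot#11 < plot#5 < plot#3.
So plot#3 is larger.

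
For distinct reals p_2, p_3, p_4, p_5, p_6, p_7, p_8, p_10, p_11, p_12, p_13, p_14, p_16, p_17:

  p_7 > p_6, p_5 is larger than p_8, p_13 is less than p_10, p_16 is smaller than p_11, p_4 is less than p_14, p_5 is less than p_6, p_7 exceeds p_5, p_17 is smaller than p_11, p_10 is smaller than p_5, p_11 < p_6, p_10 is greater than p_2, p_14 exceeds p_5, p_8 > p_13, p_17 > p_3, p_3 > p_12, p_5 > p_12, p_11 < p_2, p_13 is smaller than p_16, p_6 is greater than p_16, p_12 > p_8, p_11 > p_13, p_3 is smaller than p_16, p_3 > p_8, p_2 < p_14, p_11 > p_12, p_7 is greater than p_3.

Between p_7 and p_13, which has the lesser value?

p_13

p_13 < p_8 and p_8 < p_12 give p_13 < p_12.
Then p_12 < p_3 extends the chain to p_3.
Then p_3 < p_17 extends the chain to p_17.
Then p_17 < p_11 extends the chain to p_11.
With p_11 < p_2: p_13 < p_8 < p_12 < p_3 < p_17 < p_11 < p_2.
With p_2 < p_10: p_13 < p_8 < p_12 < p_3 < p_17 < p_11 < p_2 < p_10.
With p_10 < p_5: p_13 < p_8 < p_12 < p_3 < p_17 < p_11 < p_2 < p_10 < p_5.
With p_5 < p_6: p_13 < p_8 < p_12 < p_3 < p_17 < p_11 < p_2 < p_10 < p_5 < p_6.
With p_6 < p_7: p_13 < p_8 < p_12 < p_3 < p_17 < p_11 < p_2 < p_10 < p_5 < p_6 < p_7.
So p_13 < p_7; p_13 is the smaller of the two.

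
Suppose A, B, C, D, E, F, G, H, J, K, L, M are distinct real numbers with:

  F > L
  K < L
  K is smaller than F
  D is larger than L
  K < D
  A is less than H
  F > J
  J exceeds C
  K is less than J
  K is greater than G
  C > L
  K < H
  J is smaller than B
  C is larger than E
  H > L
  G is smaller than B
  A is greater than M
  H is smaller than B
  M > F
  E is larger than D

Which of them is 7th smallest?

J

Chaining the given pairs: G < K < L < D < E < C < J < F < M < A < H < B.
Counting 7 from the smallest end gives J.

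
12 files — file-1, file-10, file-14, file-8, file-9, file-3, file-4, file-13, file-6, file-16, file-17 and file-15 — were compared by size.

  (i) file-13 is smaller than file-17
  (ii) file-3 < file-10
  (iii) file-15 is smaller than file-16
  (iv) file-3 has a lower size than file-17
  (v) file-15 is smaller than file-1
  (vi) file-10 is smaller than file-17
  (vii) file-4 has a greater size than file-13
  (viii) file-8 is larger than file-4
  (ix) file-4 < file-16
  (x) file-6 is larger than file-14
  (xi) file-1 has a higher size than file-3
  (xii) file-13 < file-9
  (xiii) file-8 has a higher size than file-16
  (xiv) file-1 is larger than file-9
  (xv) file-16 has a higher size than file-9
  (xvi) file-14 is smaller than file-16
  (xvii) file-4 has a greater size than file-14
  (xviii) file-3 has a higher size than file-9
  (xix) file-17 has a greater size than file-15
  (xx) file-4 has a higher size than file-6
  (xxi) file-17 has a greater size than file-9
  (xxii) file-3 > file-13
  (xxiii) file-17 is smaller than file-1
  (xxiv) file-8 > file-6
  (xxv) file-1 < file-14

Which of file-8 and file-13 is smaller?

file-13

Link the given pairs in sequence: file-13 < file-9; file-9 < file-3; file-3 < file-10; file-10 < file-17; file-17 < file-1; file-1 < file-14; file-14 < file-6; file-6 < file-4; file-4 < file-16; file-16 < file-8.
Together: file-13 < file-9 < file-3 < file-10 < file-17 < file-1 < file-14 < file-6 < file-4 < file-16 < file-8.
So file-13 < file-8; file-13 is the smaller of the two.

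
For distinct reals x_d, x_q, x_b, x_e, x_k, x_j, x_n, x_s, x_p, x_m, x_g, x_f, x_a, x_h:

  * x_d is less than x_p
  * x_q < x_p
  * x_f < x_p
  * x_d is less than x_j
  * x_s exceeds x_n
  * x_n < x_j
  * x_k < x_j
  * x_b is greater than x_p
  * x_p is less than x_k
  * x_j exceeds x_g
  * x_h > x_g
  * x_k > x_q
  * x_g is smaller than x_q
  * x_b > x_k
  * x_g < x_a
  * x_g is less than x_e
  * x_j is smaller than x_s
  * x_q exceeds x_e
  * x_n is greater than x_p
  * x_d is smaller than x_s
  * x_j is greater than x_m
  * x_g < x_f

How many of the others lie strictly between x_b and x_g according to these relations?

The relations place x_g below x_b. An element lies strictly between them when it is forced above x_g and also forced below x_b.
Above x_g: {x_e, x_f, x_q, x_p, x_n, x_a, x_k, x_j, x_s, x_h}. Below x_b: {x_e, x_f, x_q, x_d, x_p, x_k}.
Intersection: {x_e, x_f, x_q, x_p, x_k} — 5.

5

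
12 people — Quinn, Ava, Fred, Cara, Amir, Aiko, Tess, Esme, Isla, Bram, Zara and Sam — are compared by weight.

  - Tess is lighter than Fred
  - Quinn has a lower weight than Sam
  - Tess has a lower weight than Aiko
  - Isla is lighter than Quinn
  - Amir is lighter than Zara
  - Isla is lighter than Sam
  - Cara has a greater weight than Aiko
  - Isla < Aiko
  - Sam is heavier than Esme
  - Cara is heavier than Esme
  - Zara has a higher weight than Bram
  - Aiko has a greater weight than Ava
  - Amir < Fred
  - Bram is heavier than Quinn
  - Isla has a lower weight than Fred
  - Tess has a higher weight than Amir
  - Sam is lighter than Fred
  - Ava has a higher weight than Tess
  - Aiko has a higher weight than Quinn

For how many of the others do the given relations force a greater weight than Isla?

7

The elements the relations force above Isla are Quinn, Bram, Sam, Aiko, Cara, Fred, Zara — no chain reaches any other.
That is 7.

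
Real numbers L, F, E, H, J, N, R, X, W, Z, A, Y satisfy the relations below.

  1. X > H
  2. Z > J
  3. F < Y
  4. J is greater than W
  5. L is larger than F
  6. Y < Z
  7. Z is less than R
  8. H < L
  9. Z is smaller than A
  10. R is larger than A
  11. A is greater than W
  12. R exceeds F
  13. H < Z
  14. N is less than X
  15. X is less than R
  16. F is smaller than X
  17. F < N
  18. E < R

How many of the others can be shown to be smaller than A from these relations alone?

From A the given relations immediately reach W, Z.
From those, J, Y, H — 5 in total.
From those, F — 6 in total.
Nothing else is reachable below A; 6 in all.

6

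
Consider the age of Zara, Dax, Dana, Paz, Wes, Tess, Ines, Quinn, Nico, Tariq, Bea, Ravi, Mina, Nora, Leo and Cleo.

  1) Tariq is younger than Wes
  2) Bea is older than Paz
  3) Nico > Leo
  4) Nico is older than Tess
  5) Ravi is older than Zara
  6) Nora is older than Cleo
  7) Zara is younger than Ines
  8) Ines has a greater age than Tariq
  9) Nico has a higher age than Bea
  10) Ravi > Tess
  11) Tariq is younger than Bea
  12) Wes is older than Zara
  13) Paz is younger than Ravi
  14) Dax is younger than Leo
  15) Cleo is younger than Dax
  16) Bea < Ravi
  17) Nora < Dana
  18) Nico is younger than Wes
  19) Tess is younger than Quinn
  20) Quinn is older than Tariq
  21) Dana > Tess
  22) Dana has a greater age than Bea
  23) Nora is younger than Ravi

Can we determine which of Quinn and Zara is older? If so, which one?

undetermined

Following every chain through Zara: above Zara we get Ravi, Ines, Wes.
Quinn is not reached, and no chain runs the other way from Quinn to Zara.
So the given relations leave the order of Zara and Quinn undetermined.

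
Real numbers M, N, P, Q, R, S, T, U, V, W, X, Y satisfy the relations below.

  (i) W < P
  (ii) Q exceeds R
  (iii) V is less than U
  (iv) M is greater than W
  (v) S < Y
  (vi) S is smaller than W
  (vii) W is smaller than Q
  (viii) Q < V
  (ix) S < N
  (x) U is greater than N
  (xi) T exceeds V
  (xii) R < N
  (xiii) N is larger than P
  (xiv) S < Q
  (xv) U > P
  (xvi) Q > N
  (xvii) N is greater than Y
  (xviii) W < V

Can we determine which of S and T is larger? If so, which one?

T

S < W and W < P give S < P.
Then P < N extends the chain to N.
With N < Q: S < W < P < N < Q.
Then Q < V extends the chain to V.
Then V < T extends the chain to T.
So T is larger.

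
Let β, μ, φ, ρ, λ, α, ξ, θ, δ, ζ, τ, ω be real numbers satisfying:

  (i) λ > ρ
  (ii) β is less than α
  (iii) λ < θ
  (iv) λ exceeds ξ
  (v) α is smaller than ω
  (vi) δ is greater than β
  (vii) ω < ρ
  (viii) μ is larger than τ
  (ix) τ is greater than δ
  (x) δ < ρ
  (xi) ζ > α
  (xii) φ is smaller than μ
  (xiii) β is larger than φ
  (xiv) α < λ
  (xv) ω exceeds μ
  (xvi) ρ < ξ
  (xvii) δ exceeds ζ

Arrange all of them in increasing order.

φ < β < α < ζ < δ < τ < μ < ω < ρ < ξ < λ < θ

The consecutive links are each given: φ < β; β < α; α < ζ; ζ < δ; δ < τ; τ < μ; μ < ω; ω < ρ; ρ < ξ; ξ < λ; λ < θ.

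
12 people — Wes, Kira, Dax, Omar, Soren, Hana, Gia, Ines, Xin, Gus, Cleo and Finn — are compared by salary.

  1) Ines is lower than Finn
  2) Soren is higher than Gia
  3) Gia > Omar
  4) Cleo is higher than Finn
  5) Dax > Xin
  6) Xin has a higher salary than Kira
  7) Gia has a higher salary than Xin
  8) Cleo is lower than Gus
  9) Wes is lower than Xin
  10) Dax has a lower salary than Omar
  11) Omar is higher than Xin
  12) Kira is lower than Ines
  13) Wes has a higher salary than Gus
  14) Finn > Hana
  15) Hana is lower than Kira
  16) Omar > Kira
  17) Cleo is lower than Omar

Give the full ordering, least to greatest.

Each adjacent pair is fixed by a given relation: Hana < Kira; Kira < Ines; Ines < Finn; Finn < Cleo; Cleo < Gus; Gus < Wes; Wes < Xin; Xin < Dax; Dax < Omar; Omar < Gia; Gia < Soren. Chaining them end to end gives the full order.

Hana < Kira < Ines < Finn < Cleo < Gus < Wes < Xin < Dax < Omar < Gia < Soren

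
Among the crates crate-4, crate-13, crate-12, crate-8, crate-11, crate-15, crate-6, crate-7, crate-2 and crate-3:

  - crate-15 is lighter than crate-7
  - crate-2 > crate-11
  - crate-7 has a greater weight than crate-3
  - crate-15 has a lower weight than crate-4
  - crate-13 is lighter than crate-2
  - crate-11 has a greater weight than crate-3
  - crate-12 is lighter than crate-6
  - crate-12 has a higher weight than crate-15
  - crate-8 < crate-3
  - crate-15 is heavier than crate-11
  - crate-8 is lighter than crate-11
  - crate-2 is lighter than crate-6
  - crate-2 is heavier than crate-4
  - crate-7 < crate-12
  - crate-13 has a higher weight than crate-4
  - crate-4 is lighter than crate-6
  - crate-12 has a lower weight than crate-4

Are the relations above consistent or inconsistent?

Every relation is compatible with crate-8 < crate-3 < crate-11 < crate-15 < crate-7 < crate-12 < crate-4 < crate-13 < crate-2 < crate-6; the set is consistent.

consistent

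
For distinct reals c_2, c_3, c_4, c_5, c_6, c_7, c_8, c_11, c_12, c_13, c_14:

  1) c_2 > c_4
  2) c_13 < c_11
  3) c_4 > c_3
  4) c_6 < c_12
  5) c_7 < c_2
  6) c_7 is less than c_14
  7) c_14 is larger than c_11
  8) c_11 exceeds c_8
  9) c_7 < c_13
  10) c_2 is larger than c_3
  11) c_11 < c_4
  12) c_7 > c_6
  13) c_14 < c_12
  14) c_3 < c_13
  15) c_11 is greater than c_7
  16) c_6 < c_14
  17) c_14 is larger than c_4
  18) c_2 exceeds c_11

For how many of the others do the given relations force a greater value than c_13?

5

Directly above c_13: c_11.
One step further: c_4, c_14, c_2 (4 so far).
One step further: c_12 (5 so far).
No other element is forced above c_13 by the given relations, so the count is 5.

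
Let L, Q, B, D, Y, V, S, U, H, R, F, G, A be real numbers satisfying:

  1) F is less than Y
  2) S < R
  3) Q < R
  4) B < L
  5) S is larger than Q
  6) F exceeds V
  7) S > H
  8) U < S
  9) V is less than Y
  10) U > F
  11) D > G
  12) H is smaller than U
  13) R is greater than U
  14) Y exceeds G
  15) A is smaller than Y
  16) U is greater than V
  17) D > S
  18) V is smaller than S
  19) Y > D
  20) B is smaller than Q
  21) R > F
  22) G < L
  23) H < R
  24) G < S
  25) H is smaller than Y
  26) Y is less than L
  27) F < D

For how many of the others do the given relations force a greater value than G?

5

The elements the relations force above G are S, D, R, Y, L — no chain reaches any other.
That is 5.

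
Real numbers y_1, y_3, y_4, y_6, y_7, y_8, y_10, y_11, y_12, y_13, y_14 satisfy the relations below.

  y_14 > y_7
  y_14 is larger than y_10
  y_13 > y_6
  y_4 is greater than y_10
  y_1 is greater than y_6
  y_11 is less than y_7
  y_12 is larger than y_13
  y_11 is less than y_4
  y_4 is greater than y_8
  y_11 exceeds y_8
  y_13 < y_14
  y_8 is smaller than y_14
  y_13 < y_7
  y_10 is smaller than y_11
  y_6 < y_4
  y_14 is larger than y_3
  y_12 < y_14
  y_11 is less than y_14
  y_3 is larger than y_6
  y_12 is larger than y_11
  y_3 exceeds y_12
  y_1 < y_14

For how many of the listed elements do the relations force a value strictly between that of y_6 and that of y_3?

Chaining upward from y_6 reaches: y_1, y_13, y_12, y_4, y_7, y_14.
Chaining downward from y_3 reaches: y_10, y_8, y_13, y_11, y_12.
Strictly between y_6 and y_3 are those in both lists: y_13, y_12 — 2 elements.

2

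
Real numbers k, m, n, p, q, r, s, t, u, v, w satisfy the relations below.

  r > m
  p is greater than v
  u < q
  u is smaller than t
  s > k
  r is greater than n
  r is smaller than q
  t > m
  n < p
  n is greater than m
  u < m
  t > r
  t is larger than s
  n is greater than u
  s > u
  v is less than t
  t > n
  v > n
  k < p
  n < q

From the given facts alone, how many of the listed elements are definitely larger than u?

8

The elements the relations force above u are m, n, v, r, s, p, q, t — no chain reaches any other.
That is 8.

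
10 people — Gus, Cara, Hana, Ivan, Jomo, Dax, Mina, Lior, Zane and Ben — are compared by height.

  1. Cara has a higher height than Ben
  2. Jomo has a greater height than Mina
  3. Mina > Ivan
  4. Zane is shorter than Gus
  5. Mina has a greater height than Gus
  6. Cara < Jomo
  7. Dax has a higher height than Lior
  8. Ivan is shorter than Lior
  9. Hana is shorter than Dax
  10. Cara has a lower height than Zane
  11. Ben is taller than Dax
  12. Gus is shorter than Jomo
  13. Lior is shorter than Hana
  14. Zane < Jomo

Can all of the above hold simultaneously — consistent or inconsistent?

consistent

The single ordering Ivan < Lior < Hana < Dax < Ben < Cara < Zane < Gus < Mina < Jomo satisfies every listed relation, so no contradiction arises.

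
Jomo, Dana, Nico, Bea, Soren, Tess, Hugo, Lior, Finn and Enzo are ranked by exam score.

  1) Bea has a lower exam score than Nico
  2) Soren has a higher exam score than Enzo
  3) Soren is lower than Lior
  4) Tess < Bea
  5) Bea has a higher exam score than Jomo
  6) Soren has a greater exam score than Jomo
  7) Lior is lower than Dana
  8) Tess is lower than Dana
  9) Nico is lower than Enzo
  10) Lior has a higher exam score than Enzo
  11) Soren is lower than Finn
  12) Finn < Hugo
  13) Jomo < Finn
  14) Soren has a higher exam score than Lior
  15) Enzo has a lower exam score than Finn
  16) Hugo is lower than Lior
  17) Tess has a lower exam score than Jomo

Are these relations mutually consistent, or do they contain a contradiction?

inconsistent

We have Lior < Soren stated directly, yet also Soren < Finn < Hugo < Lior by chaining the others — so Soren < Lior. Contradiction.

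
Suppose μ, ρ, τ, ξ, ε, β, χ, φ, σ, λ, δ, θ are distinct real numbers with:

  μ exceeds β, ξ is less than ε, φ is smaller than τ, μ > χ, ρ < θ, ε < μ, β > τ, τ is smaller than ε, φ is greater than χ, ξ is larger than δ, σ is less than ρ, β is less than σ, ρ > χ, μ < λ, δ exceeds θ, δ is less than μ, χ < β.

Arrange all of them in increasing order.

The consecutive links are each given: χ < φ; φ < τ; τ < β; β < σ; σ < ρ; ρ < θ; θ < δ; δ < ξ; ξ < ε; ε < μ; μ < λ.

χ < φ < τ < β < σ < ρ < θ < δ < ξ < ε < μ < λ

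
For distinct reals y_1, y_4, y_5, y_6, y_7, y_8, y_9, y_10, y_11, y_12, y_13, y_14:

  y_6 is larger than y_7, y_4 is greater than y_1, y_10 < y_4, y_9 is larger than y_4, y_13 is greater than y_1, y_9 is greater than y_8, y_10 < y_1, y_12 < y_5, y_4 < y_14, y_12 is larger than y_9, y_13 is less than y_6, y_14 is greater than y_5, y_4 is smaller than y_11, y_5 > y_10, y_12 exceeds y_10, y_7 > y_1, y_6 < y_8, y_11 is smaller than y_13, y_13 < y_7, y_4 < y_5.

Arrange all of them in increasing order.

y_10 < y_1 < y_4 < y_11 < y_13 < y_7 < y_6 < y_8 < y_9 < y_12 < y_5 < y_14

Nothing is placed below y_10, so it is least; from there y_10 < y_1; y_1 < y_4; y_4 < y_11; y_11 < y_13; y_13 < y_7; y_7 < y_6; y_6 < y_8; y_8 < y_9; y_9 < y_12; y_12 < y_5; y_5 < y_14, each given directly.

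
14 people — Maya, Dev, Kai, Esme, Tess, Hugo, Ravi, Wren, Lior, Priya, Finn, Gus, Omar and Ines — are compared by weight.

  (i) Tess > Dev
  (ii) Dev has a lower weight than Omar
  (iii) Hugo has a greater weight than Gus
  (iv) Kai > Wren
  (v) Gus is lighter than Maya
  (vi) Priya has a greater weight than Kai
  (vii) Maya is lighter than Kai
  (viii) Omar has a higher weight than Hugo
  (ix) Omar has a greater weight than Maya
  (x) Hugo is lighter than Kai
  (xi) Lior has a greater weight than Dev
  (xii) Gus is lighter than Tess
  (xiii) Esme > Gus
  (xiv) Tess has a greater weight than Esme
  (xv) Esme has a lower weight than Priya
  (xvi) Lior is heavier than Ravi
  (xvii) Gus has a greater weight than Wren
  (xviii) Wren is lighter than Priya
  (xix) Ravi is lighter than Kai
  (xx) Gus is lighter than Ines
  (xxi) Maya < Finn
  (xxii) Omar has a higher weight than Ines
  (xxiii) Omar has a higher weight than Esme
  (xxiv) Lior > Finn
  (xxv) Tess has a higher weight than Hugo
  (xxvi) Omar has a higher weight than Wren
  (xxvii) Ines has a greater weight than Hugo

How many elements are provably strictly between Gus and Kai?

2

Chaining upward from Gus reaches: Hugo, Ines, Maya, Finn, Esme, Omar, Lior, Tess, Priya.
Chaining downward from Kai reaches: Wren, Ravi, Hugo, Maya.
Strictly between Gus and Kai are those in both lists: Hugo, Maya — 2 elements.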